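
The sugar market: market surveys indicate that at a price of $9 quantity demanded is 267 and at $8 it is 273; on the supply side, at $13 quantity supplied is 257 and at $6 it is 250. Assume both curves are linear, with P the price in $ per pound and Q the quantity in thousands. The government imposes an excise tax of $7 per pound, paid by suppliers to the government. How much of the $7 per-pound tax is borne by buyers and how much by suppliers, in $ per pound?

Demand slope: (273 − 267)/(8 − 9) = -6, so Qd = 321 − 6P.
Supply slope: (250 − 257)/(6 − 13) = 1, so Qs = P + 244.
Before the tax: set 321 − 6P = P + 244 → P* = $11, Q* = 255.
With the tax collected from suppliers, supply shifts: Qs = (P − 7) + 244.
New equilibrium: buyers pay $12, suppliers receive $5, Q = 249. (Wedge: Pb − Ps = 7.)
Burden on buyers: $1; on suppliers: $6. (They sum to $7.)
The less price-elastic side of the market bears the larger share of a per-unit tax.

Buyers bear $1 per pound; suppliers bear $6 per pound.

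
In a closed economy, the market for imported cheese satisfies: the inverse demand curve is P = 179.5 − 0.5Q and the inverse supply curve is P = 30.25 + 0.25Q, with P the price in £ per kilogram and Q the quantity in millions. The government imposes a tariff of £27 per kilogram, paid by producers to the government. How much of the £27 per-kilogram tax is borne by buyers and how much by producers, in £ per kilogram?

Buyers bear £18 per kilogram; producers bear £9 per kilogram.

Rewrite in direct form: Qd = 359 − 2P and Qs = 4P − 121.
Without the tax, 359 − 2P = 4P − 121 gives 6P = 480, so P* = £80 and Q* = 199.
With the tax collected from producers, supply shifts: Qs = 4(P − 27) − 121.
Solving gives Q = 163 with buyers paying £98 and producers receiving £71 (the £27 wedge).
Burden on buyers: £18; on producers: £9. (They sum to £27.)
The less price-elastic side of the market bears the larger share of a per-unit tax.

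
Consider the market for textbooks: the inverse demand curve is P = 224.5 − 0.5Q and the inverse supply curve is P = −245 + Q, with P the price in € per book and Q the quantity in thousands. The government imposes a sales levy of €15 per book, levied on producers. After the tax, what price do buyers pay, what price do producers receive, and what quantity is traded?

Buyers pay €73; producers receive €58; quantity = 303.

Inverting to Q(P) form: Qd = 449 − 2P; Qs = P + 245.
Before the tax: set 449 − 2P = P + 245 → P* = €68, Q* = 313.
With the tax collected from producers, supply shifts: Qs = (P − 15) + 245.
Solving gives Q = 303 with buyers paying €73 and producers receiving €58 (the €15 wedge).
The less price-elastic side of the market bears the larger share of a per-unit tax.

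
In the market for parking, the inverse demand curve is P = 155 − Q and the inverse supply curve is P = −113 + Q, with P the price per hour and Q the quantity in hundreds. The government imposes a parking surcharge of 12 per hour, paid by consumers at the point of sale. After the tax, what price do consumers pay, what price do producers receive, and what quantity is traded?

Consumers pay 27; producers receive 15; quantity = 128.

Inverting to Q(P) form: Qd = 155 − P; Qs = P + 113.
Before the tax: set 155 − P = P + 113 → P* = 21, Q* = 134.
With the tax collected from consumers, demand (in seller-price terms) shifts: Qd = 155 − (P + 12).
Solving gives Q = 128 with consumers paying 27 and producers receiving 15 (the 12 wedge).
The less price-elastic side of the market bears the larger share of a per-unit tax.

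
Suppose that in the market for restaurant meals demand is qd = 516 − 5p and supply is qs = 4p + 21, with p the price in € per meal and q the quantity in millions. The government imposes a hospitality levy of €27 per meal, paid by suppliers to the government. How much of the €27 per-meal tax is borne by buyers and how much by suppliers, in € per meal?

Without the tax, 516 − 5p = 4p + 21 gives 9p = 495, so p* = €55 and q* = 241.
With the tax collected from suppliers, supply shifts: qs = 4(p − 27) + 21.
Solving gives q = 181 with buyers paying €67 and suppliers receiving €40 (the €27 wedge).
Burden on buyers: €12; on suppliers: €15. (They sum to €27.)
The less price-elastic side of the market bears the larger share of a per-unit tax.

Buyers bear €12 per meal; suppliers bear €15 per meal.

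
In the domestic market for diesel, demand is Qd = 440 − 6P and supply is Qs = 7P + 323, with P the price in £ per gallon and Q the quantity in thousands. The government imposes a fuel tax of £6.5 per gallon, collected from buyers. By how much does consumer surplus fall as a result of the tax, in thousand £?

Without the tax, 440 − 6P = 7P + 323 gives 13P = 117, so P* = £9 and Q* = 386.
With the tax collected from buyers, demand (in seller-price terms) shifts: Qd = 440 − 6(P + 6.5).
Solving gives Q = 365 with buyers paying £12.5 and producers receiving £6 (the £6.5 wedge).
ΔCS is the trapezoid between Q = 365 and Q = 386 of height £3.5: ½ · (386 + 365) · 3.5 = £1314.25.

Consumer surplus falls by £1314.25 thousand.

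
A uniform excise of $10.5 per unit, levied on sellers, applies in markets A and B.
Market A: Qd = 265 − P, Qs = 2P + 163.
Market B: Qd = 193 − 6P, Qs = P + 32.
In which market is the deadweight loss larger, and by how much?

Market B, by $10.5.

Market A: pre-tax P* = $34, Q* = 231; post-tax Q = 224; deadweight loss = $36.75.
Market B: pre-tax P* = $23, Q* = 55; post-tax Q = 46; deadweight loss = $47.25.
Difference: $36.75 vs $47.25 → market B is larger by $10.5.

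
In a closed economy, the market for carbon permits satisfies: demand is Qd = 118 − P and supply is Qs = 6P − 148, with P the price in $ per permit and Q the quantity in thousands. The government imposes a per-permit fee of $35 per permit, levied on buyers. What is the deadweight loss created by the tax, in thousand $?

Before the tax: set 118 − P = 6P − 148 → P* = $38, Q* = 80.
With the tax collected from buyers, demand (in seller-price terms) shifts: Qd = 118 − (P + 35).
New equilibrium: buyers pay $68, suppliers receive $33, Q = 50. (Wedge: Pb − Ps = 35.)
Quantity falls by |ΔQ| = |80 − 50| = 30.
DWL = ½ · t · |ΔQ| = ½ · 35 · 30 = $525.

Deadweight loss = $525 thousand.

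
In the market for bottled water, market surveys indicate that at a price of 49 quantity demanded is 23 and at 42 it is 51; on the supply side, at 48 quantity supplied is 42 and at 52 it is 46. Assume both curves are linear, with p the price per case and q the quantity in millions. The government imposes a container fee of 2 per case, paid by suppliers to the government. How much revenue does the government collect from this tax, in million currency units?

Tax revenue = 74.8 million.

Demand slope: (51 − 23)/(42 − 49) = -4, so qd = 219 − 4p.
Supply slope: (46 − 42)/(52 − 48) = 1, so qs = p − 6.
Without the tax, 219 − 4p = p − 6 gives 5p = 225, so p* = 45 and q* = 39.
With the tax collected from suppliers, supply shifts: qs = (p − 2) − 6.
New equilibrium: consumers pay 45.4, suppliers receive 43.4, q = 37.4. (Wedge: pb − ps = 2.)
Revenue = t · Q = 2 · 37.4 = 74.8.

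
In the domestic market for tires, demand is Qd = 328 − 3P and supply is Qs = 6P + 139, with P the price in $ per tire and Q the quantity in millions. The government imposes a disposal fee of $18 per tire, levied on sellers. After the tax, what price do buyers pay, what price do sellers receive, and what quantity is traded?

Without the tax, 328 − 3P = 6P + 139 gives 9P = 189, so P* = $21 and Q* = 265.
With the tax collected from sellers, supply shifts: Qs = 6(P − 18) + 139.
Solving gives Q = 229 with buyers paying $33 and sellers receiving $15 (the $18 wedge).

Buyers pay $33; sellers receive $15; quantity = 229.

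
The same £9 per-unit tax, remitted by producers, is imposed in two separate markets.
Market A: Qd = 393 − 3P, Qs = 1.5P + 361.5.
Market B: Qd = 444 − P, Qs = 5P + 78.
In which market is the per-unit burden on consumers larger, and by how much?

Market B, by £4.5.

Market A: pre-tax P* = £7, Q* = 372; post-tax Q = 363; per-unit burden on consumers = £3.
Market B: pre-tax P* = £61, Q* = 383; post-tax Q = 375.5; per-unit burden on consumers = £7.5.
Difference: £3 vs £7.5 → market B is larger by £4.5.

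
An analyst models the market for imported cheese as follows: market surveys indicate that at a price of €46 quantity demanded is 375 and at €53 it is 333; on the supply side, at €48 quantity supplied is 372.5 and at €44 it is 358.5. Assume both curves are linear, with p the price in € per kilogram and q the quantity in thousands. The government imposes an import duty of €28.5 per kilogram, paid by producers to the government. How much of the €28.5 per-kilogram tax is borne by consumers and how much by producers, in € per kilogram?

Consumers bear €10.5 per kilogram; producers bear €18 per kilogram.

Demand slope: (333 − 375)/(53 − 46) = -6, so qd = 651 − 6p.
Supply slope: (358.5 − 372.5)/(44 − 48) = 3.5, so qs = 3.5p + 204.5.
Without the tax, 651 − 6p = 3.5p + 204.5 gives 9.5p = 446.5, so p* = €47 and q* = 369.
With the tax collected from producers, supply shifts: qs = 3.5(p − 28.5) + 204.5.
Solving gives q = 306 with consumers paying €57.5 and producers receiving €29 (the €28.5 wedge).
Burden on consumers: €10.5; on producers: €18. (They sum to €28.5.)
The less price-elastic side of the market bears the larger share of a per-unit tax.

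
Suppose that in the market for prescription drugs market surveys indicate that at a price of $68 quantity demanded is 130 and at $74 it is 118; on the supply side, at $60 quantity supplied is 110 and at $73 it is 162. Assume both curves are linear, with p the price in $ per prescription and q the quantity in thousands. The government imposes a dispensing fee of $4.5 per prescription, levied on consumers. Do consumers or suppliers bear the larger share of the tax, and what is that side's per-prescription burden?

Consumers bear the larger share: $3 per prescription.

Demand slope: (118 − 130)/(74 − 68) = -2, so qd = 266 − 2p.
Supply slope: (162 − 110)/(73 − 60) = 4, so qs = 4p − 130.
Before the tax: set 266 − 2p = 4p − 130 → p* = $66, q* = 134.
With the tax collected from consumers, demand (in seller-price terms) shifts: qd = 266 − 2(p + 4.5).
Solving gives q = 128 with consumers paying $69 and suppliers receiving $64.5 (the $4.5 wedge).
Per-prescription burden: consumers $3, suppliers $1.5.
Consumers take the larger share because demand is less price-elastic here (demand slope 2 vs supply slope 4).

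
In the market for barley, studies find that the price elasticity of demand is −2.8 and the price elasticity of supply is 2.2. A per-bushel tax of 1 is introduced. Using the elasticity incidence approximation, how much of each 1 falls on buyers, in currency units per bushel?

Incidence ratio: buyers' share ≈ εs / (εs + |εd|) = 2.2 / (2.2 + 2.8) = 0.44.
So buyers bear ≈ 0.44 × 1 = 0.44; suppliers bear 0.56.

Buyers bear ≈ 0.44 per bushel.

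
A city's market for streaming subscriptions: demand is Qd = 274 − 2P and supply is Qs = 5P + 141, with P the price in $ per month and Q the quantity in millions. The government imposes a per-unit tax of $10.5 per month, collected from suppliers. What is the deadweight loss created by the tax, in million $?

Without the tax, 274 − 2P = 5P + 141 gives 7P = 133, so P* = $19 and Q* = 236.
With the tax collected from suppliers, supply shifts: Qs = 5(P − 10.5) + 141.
Solving gives Q = 221 with consumers paying $26.5 and suppliers receiving $16 (the $10.5 wedge).
Quantity falls by |ΔQ| = |236 − 221| = 15.
DWL = ½ · t · |ΔQ| = ½ · 10.5 · 15 = $78.75.

Deadweight loss = $78.75 million.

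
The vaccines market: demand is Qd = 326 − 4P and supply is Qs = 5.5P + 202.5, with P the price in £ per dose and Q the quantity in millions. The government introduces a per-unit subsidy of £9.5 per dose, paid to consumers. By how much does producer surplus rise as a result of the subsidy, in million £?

Without the subsidy, 326 − 4P = 5.5P + 202.5 gives 9.5P = 123.5, so P* = £13 and Q* = 274.
With a per-unit subsidy paid to consumers, each effectively pays P − 9.5, so demand becomes Qd = 326 − 4(P − 9.5).
Solving gives Q = 296 with consumers paying £7.5 and producers receiving £17 (the £9.5 wedge).
ΔPS is the trapezoid between Q = 296 and Q = 274 of height £4: ½ · (274 + 296) · 4 = £1140.

Producer surplus rises by £1140 million.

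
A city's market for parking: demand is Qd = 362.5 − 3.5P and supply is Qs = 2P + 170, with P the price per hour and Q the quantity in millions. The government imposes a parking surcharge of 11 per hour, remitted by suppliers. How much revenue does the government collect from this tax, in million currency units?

Without the tax, 362.5 − 3.5P = 2P + 170 gives 5.5P = 192.5, so P* = 35 and Q* = 240.
With the tax collected from suppliers, supply shifts: Qs = 2(P − 11) + 170.
Solving gives Q = 226 with buyers paying 39 and suppliers receiving 28 (the 11 wedge).
Revenue = t · Q = 11 · 226 = 2486.

Tax revenue = 2486 million.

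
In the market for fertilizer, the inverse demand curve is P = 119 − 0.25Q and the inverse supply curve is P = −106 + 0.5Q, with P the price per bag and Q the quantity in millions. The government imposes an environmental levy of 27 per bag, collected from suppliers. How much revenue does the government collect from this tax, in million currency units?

Tax revenue = 7128 million.

Rewrite in direct form: Qd = 476 − 4P and Qs = 2P + 212.
Without the tax, 476 − 4P = 2P + 212 gives 6P = 264, so P* = 44 and Q* = 300.
With the tax collected from suppliers, supply shifts: Qs = 2(P − 27) + 212.
Solving gives Q = 264 with consumers paying 53 and suppliers receiving 26 (the 27 wedge).
Revenue = t · Q = 27 · 264 = 7128.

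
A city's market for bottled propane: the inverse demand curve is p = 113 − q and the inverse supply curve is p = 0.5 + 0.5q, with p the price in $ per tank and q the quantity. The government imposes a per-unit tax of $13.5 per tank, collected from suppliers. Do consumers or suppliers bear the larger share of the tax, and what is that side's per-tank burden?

Rewrite in direct form: qd = 113 − p and qs = 2p − 1.
Before the tax: set 113 − p = 2p − 1 → p* = $38, q* = 75.
With the tax collected from suppliers, supply shifts: qs = 2(p − 13.5) − 1.
Solving gives q = 66 with consumers paying $47 and suppliers receiving $33.5 (the $13.5 wedge).
Per-tank burden: consumers $9, suppliers $4.5.
Consumers take the larger share because demand is less price-elastic here (demand slope 1 vs supply slope 2).

Consumers bear the larger share: $9 per tank.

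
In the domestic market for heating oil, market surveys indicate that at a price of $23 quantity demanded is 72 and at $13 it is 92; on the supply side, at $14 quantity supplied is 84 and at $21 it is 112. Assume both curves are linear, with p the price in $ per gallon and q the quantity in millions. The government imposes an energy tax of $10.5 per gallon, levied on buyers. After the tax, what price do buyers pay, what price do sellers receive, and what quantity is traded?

Buyers pay $22; sellers receive $11.5; quantity = 74.

Demand slope: (92 − 72)/(13 − 23) = -2, so qd = 118 − 2p.
Supply slope: (112 − 84)/(21 − 14) = 4, so qs = 4p + 28.
Before the tax: set 118 − 2p = 4p + 28 → p* = $15, q* = 88.
With the tax collected from buyers, demand (in seller-price terms) shifts: qd = 118 − 2(p + 10.5).
Solving gives q = 74 with buyers paying $22 and sellers receiving $11.5 (the $10.5 wedge).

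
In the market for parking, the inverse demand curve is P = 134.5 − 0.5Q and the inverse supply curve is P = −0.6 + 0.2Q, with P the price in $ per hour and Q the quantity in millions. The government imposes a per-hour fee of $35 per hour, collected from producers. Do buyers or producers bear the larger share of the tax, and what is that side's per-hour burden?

Buyers bear the larger share: $25 per hour.

Inverting to Q(P) form: Qd = 269 − 2P; Qs = 5P + 3.
Without the tax, 269 − 2P = 5P + 3 gives 7P = 266, so P* = $38 and Q* = 193.
With the tax collected from producers, supply shifts: Qs = 5(P − 35) + 3.
New equilibrium: buyers pay $63, producers receive $28, Q = 143. (Wedge: Pb − Ps = 35.)
Per-hour burden: buyers $25, producers $10.
Buyers take the larger share because demand is less price-elastic here (demand slope 2 vs supply slope 5).
The less price-elastic side of the market bears the larger share of a per-unit tax.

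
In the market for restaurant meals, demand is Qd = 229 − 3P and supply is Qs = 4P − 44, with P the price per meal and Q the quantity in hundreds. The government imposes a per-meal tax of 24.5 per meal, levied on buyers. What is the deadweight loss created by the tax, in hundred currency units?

Before the tax: set 229 − 3P = 4P − 44 → P* = 39, Q* = 112.
With the tax collected from buyers, demand (in seller-price terms) shifts: Qd = 229 − 3(P + 24.5).
Solving gives Q = 70 with buyers paying 53 and suppliers receiving 28.5 (the 24.5 wedge).
Quantity falls by |ΔQ| = |112 − 70| = 42.
DWL = ½ · t · |ΔQ| = ½ · 24.5 · 42 = 514.5.

Deadweight loss = 514.5 hundred.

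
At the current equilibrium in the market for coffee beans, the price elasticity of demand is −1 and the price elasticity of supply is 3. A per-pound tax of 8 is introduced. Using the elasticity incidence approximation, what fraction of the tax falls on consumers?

Consumers' share ≈ 0.75.

Incidence ratio: consumers' share ≈ εs / (εs + |εd|) = 3 / (3 + 1) = 0.75.
Supply is the more elastic side, so consumers bear the larger share.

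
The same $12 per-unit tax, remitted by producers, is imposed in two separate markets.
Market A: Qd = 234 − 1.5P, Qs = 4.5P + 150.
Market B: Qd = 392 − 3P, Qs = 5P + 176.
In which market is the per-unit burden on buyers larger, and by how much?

Market A: pre-tax P* = $14, Q* = 213; post-tax Q = 199.5; per-unit burden on buyers = $9.
Market B: pre-tax P* = $27, Q* = 311; post-tax Q = 288.5; per-unit burden on buyers = $7.5.
Difference: $9 vs $7.5 → market A is larger by $1.5.

Market A, by $1.5.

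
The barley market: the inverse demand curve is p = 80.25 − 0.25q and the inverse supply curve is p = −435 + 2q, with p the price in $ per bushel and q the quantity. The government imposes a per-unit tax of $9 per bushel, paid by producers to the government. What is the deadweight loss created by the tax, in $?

Inverting to q(p) form: qd = 321 − 4p; qs = 0.5p + 217.5.
Without the tax, 321 − 4p = 0.5p + 217.5 gives 4.5p = 103.5, so p* = $23 and q* = 229.
With the tax collected from producers, supply shifts: qs = 0.5(p − 9) + 217.5.
Solving gives q = 225 with consumers paying $24 and producers receiving $15 (the $9 wedge).
Quantity falls by |ΔQ| = |229 − 225| = 4.
DWL = ½ · t · |ΔQ| = ½ · 9 · 4 = $18.

Deadweight loss = $18.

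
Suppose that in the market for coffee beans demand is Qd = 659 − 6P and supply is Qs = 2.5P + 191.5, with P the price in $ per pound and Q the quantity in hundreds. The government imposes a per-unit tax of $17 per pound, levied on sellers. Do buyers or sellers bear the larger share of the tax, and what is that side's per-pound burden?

Sellers bear the larger share: $12 per pound.

Before the tax: set 659 − 6P = 2.5P + 191.5 → P* = $55, Q* = 329.
With the tax collected from sellers, supply shifts: Qs = 2.5(P − 17) + 191.5.
New equilibrium: buyers pay $60, sellers receive $43, Q = 299. (Wedge: Pb − Ps = 17.)
Per-pound burden: buyers $5, sellers $12.
Sellers take the larger share because supply is less price-elastic here (demand slope 6 vs supply slope 2.5).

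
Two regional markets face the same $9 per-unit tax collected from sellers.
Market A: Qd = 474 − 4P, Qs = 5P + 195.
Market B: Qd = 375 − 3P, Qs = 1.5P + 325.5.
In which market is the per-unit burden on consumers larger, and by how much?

Market A, by $2.

Market A: pre-tax P* = $31, Q* = 350; post-tax Q = 330; per-unit burden on consumers = $5.
Market B: pre-tax P* = $11, Q* = 342; post-tax Q = 333; per-unit burden on consumers = $3.
Difference: $5 vs $3 → market A is larger by $2.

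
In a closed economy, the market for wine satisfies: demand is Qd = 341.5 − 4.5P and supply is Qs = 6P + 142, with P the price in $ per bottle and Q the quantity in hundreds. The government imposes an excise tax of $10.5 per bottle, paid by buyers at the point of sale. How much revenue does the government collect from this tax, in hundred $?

Tax revenue = $2404.5 hundred.

Without the tax, 341.5 − 4.5P = 6P + 142 gives 10.5P = 199.5, so P* = $19 and Q* = 256.
With the tax collected from buyers, demand (in seller-price terms) shifts: Qd = 341.5 − 4.5(P + 10.5).
New equilibrium: buyers pay $25, sellers receive $14.5, Q = 229. (Wedge: Pb − Ps = 10.5.)
Revenue = t · Q = 10.5 · 229 = $2404.5.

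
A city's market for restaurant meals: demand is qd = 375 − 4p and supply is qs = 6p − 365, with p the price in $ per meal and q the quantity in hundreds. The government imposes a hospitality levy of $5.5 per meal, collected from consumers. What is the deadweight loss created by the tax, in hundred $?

Before the tax: set 375 − 4p = 6p − 365 → p* = $74, q* = 79.
With the tax collected from consumers, demand (in seller-price terms) shifts: qd = 375 − 4(p + 5.5).
New equilibrium: consumers pay $77.3, suppliers receive $71.8, q = 65.8. (Wedge: pb − ps = 5.5.)
Quantity falls by |ΔQ| = |79 − 65.8| = 13.2.
DWL = ½ · t · |ΔQ| = ½ · 5.5 · 13.2 = $36.3.

Deadweight loss = $36.3 hundred.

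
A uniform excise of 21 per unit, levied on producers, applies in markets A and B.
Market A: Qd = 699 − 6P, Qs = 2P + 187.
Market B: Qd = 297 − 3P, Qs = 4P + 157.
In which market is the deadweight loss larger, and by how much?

Market A: pre-tax P* = 64, Q* = 315; post-tax Q = 283.5; deadweight loss = 330.75.
Market B: pre-tax P* = 20, Q* = 237; post-tax Q = 201; deadweight loss = 378.
Difference: 330.75 vs 378 → market B is larger by 47.25.

Market B, by 47.25.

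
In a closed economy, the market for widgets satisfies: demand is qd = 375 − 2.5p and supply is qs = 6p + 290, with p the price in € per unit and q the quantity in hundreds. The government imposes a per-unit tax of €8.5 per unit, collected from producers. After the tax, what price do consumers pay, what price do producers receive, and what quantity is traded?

Consumers pay €16; producers receive €7.5; quantity = 335.

Without the tax, 375 − 2.5p = 6p + 290 gives 8.5p = 85, so p* = €10 and q* = 350.
With the tax collected from producers, supply shifts: qs = 6(p − 8.5) + 290.
Solving gives q = 335 with consumers paying €16 and producers receiving €7.5 (the €8.5 wedge).
The less price-elastic side of the market bears the larger share of a per-unit tax.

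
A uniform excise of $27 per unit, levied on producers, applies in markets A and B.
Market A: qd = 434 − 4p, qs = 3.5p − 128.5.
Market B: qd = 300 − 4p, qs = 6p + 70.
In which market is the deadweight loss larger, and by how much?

Market B, by $194.4.

Market A: pre-tax p* = $75, q* = 134; post-tax q = 83.6; deadweight loss = $680.4.
Market B: pre-tax p* = $23, q* = 208; post-tax q = 143.2; deadweight loss = $874.8.
Difference: $680.4 vs $874.8 → market B is larger by $194.4.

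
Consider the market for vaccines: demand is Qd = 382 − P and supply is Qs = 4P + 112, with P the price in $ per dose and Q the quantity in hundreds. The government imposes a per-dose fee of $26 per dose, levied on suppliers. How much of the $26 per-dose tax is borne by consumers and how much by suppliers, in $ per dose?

Consumers bear $20.8 per dose; suppliers bear $5.2 per dose.

Without the tax, 382 − P = 4P + 112 gives 5P = 270, so P* = $54 and Q* = 328.
With the tax collected from suppliers, supply shifts: Qs = 4(P − 26) + 112.
Solving gives Q = 307.2 with consumers paying $74.8 and suppliers receiving $48.8 (the $26 wedge).
Burden on consumers: $20.8; on suppliers: $5.2. (They sum to $26.)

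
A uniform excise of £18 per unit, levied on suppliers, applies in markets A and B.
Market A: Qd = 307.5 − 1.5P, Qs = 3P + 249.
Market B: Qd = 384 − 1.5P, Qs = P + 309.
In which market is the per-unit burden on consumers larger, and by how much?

Market A: pre-tax P* = £13, Q* = 288; post-tax Q = 270; per-unit burden on consumers = £12.
Market B: pre-tax P* = £30, Q* = 339; post-tax Q = 328.2; per-unit burden on consumers = £7.2.
Difference: £12 vs £7.2 → market A is larger by £4.8.

Market A, by £4.8.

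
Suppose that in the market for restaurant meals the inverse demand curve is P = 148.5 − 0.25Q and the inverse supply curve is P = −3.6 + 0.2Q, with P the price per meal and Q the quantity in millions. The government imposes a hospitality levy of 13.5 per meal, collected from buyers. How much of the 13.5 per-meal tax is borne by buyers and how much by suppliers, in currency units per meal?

Buyers bear 7.5 per meal; suppliers bear 6 per meal.

Inverting to Q(P) form: Qd = 594 − 4P; Qs = 5P + 18.
Without the tax, 594 − 4P = 5P + 18 gives 9P = 576, so P* = 64 and Q* = 338.
With the tax collected from buyers, demand (in seller-price terms) shifts: Qd = 594 − 4(P + 13.5).
Solving gives Q = 308 with buyers paying 71.5 and suppliers receiving 58 (the 13.5 wedge).
Burden on buyers: 7.5; on suppliers: 6. (They sum to 13.5.)
The less price-elastic side of the market bears the larger share of a per-unit tax.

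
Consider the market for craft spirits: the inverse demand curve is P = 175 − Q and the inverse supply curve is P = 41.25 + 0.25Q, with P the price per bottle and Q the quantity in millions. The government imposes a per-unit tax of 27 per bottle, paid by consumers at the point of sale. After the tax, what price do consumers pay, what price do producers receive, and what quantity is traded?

Consumers pay 89.6; producers receive 62.6; quantity = 85.4.

Inverting to Q(P) form: Qd = 175 − P; Qs = 4P − 165.
Without the tax, 175 − P = 4P − 165 gives 5P = 340, so P* = 68 and Q* = 107.
With the tax collected from consumers, demand (in seller-price terms) shifts: Qd = 175 − (P + 27).
Solving gives Q = 85.4 with consumers paying 89.6 and producers receiving 62.6 (the 27 wedge).
The less price-elastic side of the market bears the larger share of a per-unit tax.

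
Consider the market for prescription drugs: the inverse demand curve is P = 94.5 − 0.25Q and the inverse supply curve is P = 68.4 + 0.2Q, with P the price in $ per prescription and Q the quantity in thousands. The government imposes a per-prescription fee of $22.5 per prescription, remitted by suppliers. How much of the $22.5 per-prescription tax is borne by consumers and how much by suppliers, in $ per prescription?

Rewrite in direct form: Qd = 378 − 4P and Qs = 5P − 342.
Without the tax, 378 − 4P = 5P − 342 gives 9P = 720, so P* = $80 and Q* = 58.
With the tax collected from suppliers, supply shifts: Qs = 5(P − 22.5) − 342.
Solving gives Q = 8 with consumers paying $92.5 and suppliers receiving $70 (the $22.5 wedge).
Burden on consumers: $12.5; on suppliers: $10. (They sum to $22.5.)

Consumers bear $12.5 per prescription; suppliers bear $10 per prescription.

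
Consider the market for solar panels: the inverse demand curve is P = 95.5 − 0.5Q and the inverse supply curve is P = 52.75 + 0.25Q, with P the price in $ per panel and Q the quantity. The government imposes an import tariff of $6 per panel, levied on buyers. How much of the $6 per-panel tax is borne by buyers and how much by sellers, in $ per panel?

Rewrite in direct form: Qd = 191 − 2P and Qs = 4P − 211.
Without the tax, 191 − 2P = 4P − 211 gives 6P = 402, so P* = $67 and Q* = 57.
With the tax collected from buyers, demand (in seller-price terms) shifts: Qd = 191 − 2(P + 6).
New equilibrium: buyers pay $71, sellers receive $65, Q = 49. (Wedge: Pb − Ps = 6.)
Burden on buyers: $4; on sellers: $2. (They sum to $6.)

Buyers bear $4 per panel; sellers bear $2 per panel.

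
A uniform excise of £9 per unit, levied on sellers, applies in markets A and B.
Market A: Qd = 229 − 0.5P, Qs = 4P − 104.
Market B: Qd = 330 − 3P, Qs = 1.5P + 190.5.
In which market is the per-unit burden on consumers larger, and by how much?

Market A, by £5.

Market A: pre-tax P* = £74, Q* = 192; post-tax Q = 188; per-unit burden on consumers = £8.
Market B: pre-tax P* = £31, Q* = 237; post-tax Q = 228; per-unit burden on consumers = £3.
Difference: £8 vs £3 → market A is larger by £5.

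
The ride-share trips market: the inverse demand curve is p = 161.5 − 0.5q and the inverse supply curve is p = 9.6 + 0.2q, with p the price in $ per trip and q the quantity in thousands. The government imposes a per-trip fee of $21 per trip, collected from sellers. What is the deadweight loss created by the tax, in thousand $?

Rewrite in direct form: qd = 323 − 2p and qs = 5p − 48.
Before the tax: set 323 − 2p = 5p − 48 → p* = $53, q* = 217.
With the tax collected from sellers, supply shifts: qs = 5(p − 21) − 48.
Solving gives q = 187 with buyers paying $68 and sellers receiving $47 (the $21 wedge).
Quantity falls by |ΔQ| = |217 − 187| = 30.
DWL = ½ · t · |ΔQ| = ½ · 21 · 30 = $315.

Deadweight loss = $315 thousand.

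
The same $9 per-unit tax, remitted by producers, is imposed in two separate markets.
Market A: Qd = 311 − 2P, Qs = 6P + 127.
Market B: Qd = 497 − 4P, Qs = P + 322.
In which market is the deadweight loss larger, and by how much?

Market A, by $28.35.

Market A: pre-tax P* = $23, Q* = 265; post-tax Q = 251.5; deadweight loss = $60.75.
Market B: pre-tax P* = $35, Q* = 357; post-tax Q = 349.8; deadweight loss = $32.4.
Difference: $60.75 vs $32.4 → market A is larger by $28.35.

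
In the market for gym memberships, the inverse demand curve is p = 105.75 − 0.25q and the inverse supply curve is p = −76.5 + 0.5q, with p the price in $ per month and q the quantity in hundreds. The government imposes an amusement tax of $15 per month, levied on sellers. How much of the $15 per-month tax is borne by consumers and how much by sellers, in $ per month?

Consumers bear $5 per month; sellers bear $10 per month.

Inverting to q(p) form: qd = 423 − 4p; qs = 2p + 153.
Before the tax: set 423 − 4p = 2p + 153 → p* = $45, q* = 243.
With the tax collected from sellers, supply shifts: qs = 2(p − 15) + 153.
New equilibrium: consumers pay $50, sellers receive $35, q = 223. (Wedge: pb − ps = 15.)
Burden on consumers: $5; on sellers: $10. (They sum to $15.)
The less price-elastic side of the market bears the larger share of a per-unit tax.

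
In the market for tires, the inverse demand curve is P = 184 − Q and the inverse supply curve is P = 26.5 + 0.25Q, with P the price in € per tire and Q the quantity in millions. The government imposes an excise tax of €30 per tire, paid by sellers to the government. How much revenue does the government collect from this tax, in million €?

Inverting to Q(P) form: Qd = 184 − P; Qs = 4P − 106.
Without the tax, 184 − P = 4P − 106 gives 5P = 290, so P* = €58 and Q* = 126.
With the tax collected from sellers, supply shifts: Qs = 4(P − 30) − 106.
Solving gives Q = 102 with buyers paying €82 and sellers receiving €52 (the €30 wedge).
Revenue = t · Q = 30 · 102 = €3060.

Tax revenue = €3060 million.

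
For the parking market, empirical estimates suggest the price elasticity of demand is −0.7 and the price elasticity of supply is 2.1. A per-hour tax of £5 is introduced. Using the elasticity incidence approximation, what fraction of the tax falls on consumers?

Incidence ratio: consumers' share ≈ εs / (εs + |εd|) = 2.1 / (2.1 + 0.7) = 0.75.
Supply is the more elastic side, so consumers bear the larger share.

Consumers' share ≈ 0.75.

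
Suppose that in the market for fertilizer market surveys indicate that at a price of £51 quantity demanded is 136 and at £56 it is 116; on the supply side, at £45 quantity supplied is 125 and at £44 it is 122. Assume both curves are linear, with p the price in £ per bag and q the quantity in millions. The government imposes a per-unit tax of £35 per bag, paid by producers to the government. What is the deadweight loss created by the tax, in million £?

Deadweight loss = £1050 million.

Demand slope: (116 − 136)/(56 − 51) = -4, so qd = 340 − 4p.
Supply slope: (122 − 125)/(44 − 45) = 3, so qs = 3p − 10.
Before the tax: set 340 − 4p = 3p − 10 → p* = £50, q* = 140.
With the tax collected from producers, supply shifts: qs = 3(p − 35) − 10.
New equilibrium: buyers pay £65, producers receive £30, q = 80. (Wedge: pb − ps = 35.)
Quantity falls by |ΔQ| = |140 − 80| = 60.
DWL = ½ · t · |ΔQ| = ½ · 35 · 60 = £1050.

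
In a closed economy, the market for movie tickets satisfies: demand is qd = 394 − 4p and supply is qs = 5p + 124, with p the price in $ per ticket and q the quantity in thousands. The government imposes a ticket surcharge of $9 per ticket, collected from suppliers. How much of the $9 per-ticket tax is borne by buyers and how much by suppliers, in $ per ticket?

Buyers bear $5 per ticket; suppliers bear $4 per ticket.

Without the tax, 394 − 4p = 5p + 124 gives 9p = 270, so p* = $30 and q* = 274.
With the tax collected from suppliers, supply shifts: qs = 5(p − 9) + 124.
New equilibrium: buyers pay $35, suppliers receive $26, q = 254. (Wedge: pb − ps = 9.)
Burden on buyers: $5; on suppliers: $4. (They sum to $9.)
The less price-elastic side of the market bears the larger share of a per-unit tax.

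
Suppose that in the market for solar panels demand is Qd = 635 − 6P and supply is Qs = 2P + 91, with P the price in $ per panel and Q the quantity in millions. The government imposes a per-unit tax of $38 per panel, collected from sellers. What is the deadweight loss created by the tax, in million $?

Deadweight loss = $1083 million.

Before the tax: set 635 − 6P = 2P + 91 → P* = $68, Q* = 227.
With the tax collected from sellers, supply shifts: Qs = 2(P − 38) + 91.
New equilibrium: buyers pay $77.5, sellers receive $39.5, Q = 170. (Wedge: Pb − Ps = 38.)
Quantity falls by |ΔQ| = |227 − 170| = 57.
DWL = ½ · t · |ΔQ| = ½ · 38 · 57 = $1083.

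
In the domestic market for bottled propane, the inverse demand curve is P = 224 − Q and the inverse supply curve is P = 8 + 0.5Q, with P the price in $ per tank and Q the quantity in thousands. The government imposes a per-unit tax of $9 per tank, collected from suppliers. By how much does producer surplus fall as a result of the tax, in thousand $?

Producer surplus falls by $423 thousand.

Rewrite in direct form: Qd = 224 − P and Qs = 2P − 16.
Without the tax, 224 − P = 2P − 16 gives 3P = 240, so P* = $80 and Q* = 144.
With the tax collected from suppliers, supply shifts: Qs = 2(P − 9) − 16.
Solving gives Q = 138 with buyers paying $86 and suppliers receiving $77 (the $9 wedge).
ΔPS is the trapezoid between Q = 138 and Q = 144 of height $3: ½ · (144 + 138) · 3 = $423.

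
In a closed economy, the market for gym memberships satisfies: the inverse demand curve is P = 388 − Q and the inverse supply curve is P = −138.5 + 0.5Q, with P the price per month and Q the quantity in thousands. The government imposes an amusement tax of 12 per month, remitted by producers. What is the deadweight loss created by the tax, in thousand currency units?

Rewrite in direct form: Qd = 388 − P and Qs = 2P + 277.
Before the tax: set 388 − P = 2P + 277 → P* = 37, Q* = 351.
With the tax collected from producers, supply shifts: Qs = 2(P − 12) + 277.
New equilibrium: buyers pay 45, producers receive 33, Q = 343. (Wedge: Pb − Ps = 12.)
Quantity falls by |ΔQ| = |351 − 343| = 8.
DWL = ½ · t · |ΔQ| = ½ · 12 · 8 = 48.

Deadweight loss = 48 thousand.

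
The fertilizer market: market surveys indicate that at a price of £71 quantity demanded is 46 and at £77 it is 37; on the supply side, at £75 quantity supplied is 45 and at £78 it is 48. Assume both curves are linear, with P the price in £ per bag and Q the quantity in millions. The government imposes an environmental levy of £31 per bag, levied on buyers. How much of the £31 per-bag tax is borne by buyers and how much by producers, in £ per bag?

Demand slope: (37 − 46)/(77 − 71) = -1.5, so Qd = 152.5 − 1.5P.
Supply slope: (48 − 45)/(78 − 75) = 1, so Qs = P − 30.
Without the tax, 152.5 − 1.5P = P − 30 gives 2.5P = 182.5, so P* = £73 and Q* = 43.
With the tax collected from buyers, demand (in seller-price terms) shifts: Qd = 152.5 − 1.5(P + 31).
Solving gives Q = 24.4 with buyers paying £85.4 and producers receiving £54.4 (the £31 wedge).
Burden on buyers: £12.4; on producers: £18.6. (They sum to £31.)
The less price-elastic side of the market bears the larger share of a per-unit tax.

Buyers bear £12.4 per bag; producers bear £18.6 per bag.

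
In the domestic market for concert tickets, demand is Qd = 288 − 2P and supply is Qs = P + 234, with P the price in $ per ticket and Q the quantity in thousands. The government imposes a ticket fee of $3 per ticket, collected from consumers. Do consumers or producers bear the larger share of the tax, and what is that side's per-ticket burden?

Without the tax, 288 − 2P = P + 234 gives 3P = 54, so P* = $18 and Q* = 252.
With the tax collected from consumers, demand (in seller-price terms) shifts: Qd = 288 − 2(P + 3).
New equilibrium: consumers pay $19, producers receive $16, Q = 250. (Wedge: Pb − Ps = 3.)
Per-ticket burden: consumers $1, producers $2.
Producers take the larger share because supply is less price-elastic here (demand slope 2 vs supply slope 1).

Producers bear the larger share: $2 per ticket.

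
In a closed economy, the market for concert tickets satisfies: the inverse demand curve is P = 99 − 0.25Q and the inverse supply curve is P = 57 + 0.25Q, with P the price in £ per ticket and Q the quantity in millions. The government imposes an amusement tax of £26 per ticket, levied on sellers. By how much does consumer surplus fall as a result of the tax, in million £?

Consumer surplus falls by £754 million.

Rewrite in direct form: Qd = 396 − 4P and Qs = 4P − 228.
Without the tax, 396 − 4P = 4P − 228 gives 8P = 624, so P* = £78 and Q* = 84.
With the tax collected from sellers, supply shifts: Qs = 4(P − 26) − 228.
Solving gives Q = 32 with consumers paying £91 and sellers receiving £65 (the £26 wedge).
ΔCS is the trapezoid between Q = 32 and Q = 84 of height £13: ½ · (84 + 32) · 13 = £754.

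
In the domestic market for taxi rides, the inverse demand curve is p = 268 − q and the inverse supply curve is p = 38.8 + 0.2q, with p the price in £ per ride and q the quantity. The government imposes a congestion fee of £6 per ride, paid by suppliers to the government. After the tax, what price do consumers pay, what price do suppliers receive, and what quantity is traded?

Consumers pay £82; suppliers receive £76; quantity = 186.

Inverting to q(p) form: qd = 268 − p; qs = 5p − 194.
Before the tax: set 268 − p = 5p − 194 → p* = £77, q* = 191.
With the tax collected from suppliers, supply shifts: qs = 5(p − 6) − 194.
New equilibrium: consumers pay £82, suppliers receive £76, q = 186. (Wedge: pb − ps = 6.)
The less price-elastic side of the market bears the larger share of a per-unit tax.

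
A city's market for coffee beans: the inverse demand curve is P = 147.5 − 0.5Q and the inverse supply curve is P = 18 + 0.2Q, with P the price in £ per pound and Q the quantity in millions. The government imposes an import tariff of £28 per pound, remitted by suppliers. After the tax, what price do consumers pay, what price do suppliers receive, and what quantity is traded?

Rewrite in direct form: Qd = 295 − 2P and Qs = 5P − 90.
Before the tax: set 295 − 2P = 5P − 90 → P* = £55, Q* = 185.
With the tax collected from suppliers, supply shifts: Qs = 5(P − 28) − 90.
New equilibrium: consumers pay £75, suppliers receive £47, Q = 145. (Wedge: Pb − Ps = 28.)
The less price-elastic side of the market bears the larger share of a per-unit tax.

Consumers pay £75; suppliers receive £47; quantity = 145.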